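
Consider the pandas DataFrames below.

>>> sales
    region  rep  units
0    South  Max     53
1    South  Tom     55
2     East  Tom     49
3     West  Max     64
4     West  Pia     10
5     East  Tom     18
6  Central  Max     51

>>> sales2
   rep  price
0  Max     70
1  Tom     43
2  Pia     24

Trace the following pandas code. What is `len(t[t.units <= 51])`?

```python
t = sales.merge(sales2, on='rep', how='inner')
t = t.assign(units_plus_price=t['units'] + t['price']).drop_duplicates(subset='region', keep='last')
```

merge on 'rep' (how='inner') → 7 rows:
    region  rep  units  price
0    South  Max     53     70
1    South  Tom     55     43
2     East  Tom     49     43
3     West  Max     64     70
4     West  Pia     10     24
5     East  Tom     18     43
6  Central  Max     51     70
add column units_plus_price = t['units'] + t['price']:
    region  rep  units  price  units_plus_price
0    South  Max     53     70               123
1    South  Tom     55     43                98
2     East  Tom     49     43                92
3     West  Max     64     70               134
4     West  Pia     10     24                34
5     East  Tom     18     43                61
6  Central  Max     51     70               121
drop duplicate region (keep=last):
    region  rep  units  price  units_plus_price
1    South  Tom     55     43                98
4     West  Pia     10     24                34
5     East  Tom     18     43                61
6  Central  Max     51     70               121
filter rows where units <= 51:
    region  rep  units  price  units_plus_price
4     West  Pia     10     24                34
5     East  Tom     18     43                61
6  Central  Max     51     70               121
So units <= 51]) = 3.

3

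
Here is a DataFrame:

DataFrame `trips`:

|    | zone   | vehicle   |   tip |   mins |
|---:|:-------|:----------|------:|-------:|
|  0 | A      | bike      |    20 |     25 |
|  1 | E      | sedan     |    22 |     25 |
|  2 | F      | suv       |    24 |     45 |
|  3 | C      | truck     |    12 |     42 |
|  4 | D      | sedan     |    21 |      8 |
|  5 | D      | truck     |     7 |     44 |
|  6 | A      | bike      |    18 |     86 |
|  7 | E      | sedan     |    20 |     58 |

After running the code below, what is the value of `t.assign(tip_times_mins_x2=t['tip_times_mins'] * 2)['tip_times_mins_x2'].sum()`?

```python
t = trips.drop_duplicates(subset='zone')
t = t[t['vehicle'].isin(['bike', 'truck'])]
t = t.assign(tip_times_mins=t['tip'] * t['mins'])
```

2008

drop duplicate zone (keep=first):
  zone vehicle  tip  mins
0    A    bike   20    25
1    E   sedan   22    25
2    F     suv   24    45
3    C   truck   12    42
4    D   sedan   21     8
filter rows where vehicle in ['bike', 'truck']:
  zone vehicle  tip  mins
0    A    bike   20    25
3    C   truck   12    42
add column tip_times_mins = t['tip'] * t['mins']:
  zone vehicle  tip  mins  tip_times_mins
0    A    bike   20    25             500
3    C   truck   12    42             504
add column tip_times_mins_x2 = t['tip_times_mins'] * 2:
  zone vehicle  tip  mins  tip_times_mins  tip_times_mins_x2
0    A    bike   20    25             500               1000
3    C   truck   12    42             504               1008
Finally, sum of column 'tip_times_mins_x2' = 2008.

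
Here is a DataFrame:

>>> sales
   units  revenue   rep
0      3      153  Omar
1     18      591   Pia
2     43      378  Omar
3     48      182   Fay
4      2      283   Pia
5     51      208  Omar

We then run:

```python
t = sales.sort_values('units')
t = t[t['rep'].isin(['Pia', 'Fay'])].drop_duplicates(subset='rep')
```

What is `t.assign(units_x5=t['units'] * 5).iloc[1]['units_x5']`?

sort by units:
   units  revenue   rep
4      2      283   Pia
0      3      153  Omar
1     18      591   Pia
2     43      378  Omar
3     48      182   Fay
5     51      208  Omar
filter rows where rep in ['Pia', 'Fay']:
   units  revenue  rep
4      2      283  Pia
1     18      591  Pia
3     48      182  Fay
drop duplicate rep (keep=first):
   units  revenue  rep
4      2      283  Pia
3     48      182  Fay
add column units_x5 = t['units'] * 5:
   units  revenue  rep  units_x5
4      2      283  Pia        10
3     48      182  Fay       240
Taking the value at position 1, column 'units_x5' gives 240.

240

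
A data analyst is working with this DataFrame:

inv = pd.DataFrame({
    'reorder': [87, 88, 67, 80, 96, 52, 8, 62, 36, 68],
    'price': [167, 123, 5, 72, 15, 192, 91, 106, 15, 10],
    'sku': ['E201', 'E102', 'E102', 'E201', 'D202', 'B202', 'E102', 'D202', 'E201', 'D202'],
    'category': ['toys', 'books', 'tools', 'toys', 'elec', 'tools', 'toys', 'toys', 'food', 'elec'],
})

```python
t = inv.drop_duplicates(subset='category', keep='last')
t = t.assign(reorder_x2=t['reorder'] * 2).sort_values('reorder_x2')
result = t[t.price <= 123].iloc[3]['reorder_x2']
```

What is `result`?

176

drop duplicate category (keep=last):
   reorder  price   sku category
1       88    123  E102    books
5       52    192  B202    tools
7       62    106  D202     toys
8       36     15  E201     food
9       68     10  D202     elec
add column reorder_x2 = t['reorder'] * 2:
   reorder  price   sku category  reorder_x2
1       88    123  E102    books         176
5       52    192  B202    tools         104
7       62    106  D202     toys         124
8       36     15  E201     food          72
9       68     10  D202     elec         136
sort by reorder_x2:
   reorder  price   sku category  reorder_x2
8       36     15  E201     food          72
5       52    192  B202    tools         104
7       62    106  D202     toys         124
9       68     10  D202     elec         136
1       88    123  E102    books         176
filter rows where price <= 123:
   reorder  price   sku category  reorder_x2
8       36     15  E201     food          72
7       62    106  D202     toys         124
9       68     10  D202     elec         136
1       88    123  E102    books         176
Taking the value at position 3, column 'reorder_x2' gives 176.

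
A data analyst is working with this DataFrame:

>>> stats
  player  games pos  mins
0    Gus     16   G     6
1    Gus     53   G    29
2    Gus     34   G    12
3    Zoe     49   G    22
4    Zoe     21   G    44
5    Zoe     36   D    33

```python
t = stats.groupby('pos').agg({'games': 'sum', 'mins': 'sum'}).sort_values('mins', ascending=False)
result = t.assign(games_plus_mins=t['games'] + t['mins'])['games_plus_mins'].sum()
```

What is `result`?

355

group by pos: sum(games), sum(mins):
     games  mins
pos             
D       36    33
G      173   113
sort by mins descending:
     games  mins
pos             
G      173   113
D       36    33
add column games_plus_mins = t['games'] + t['mins']:
     games  mins  games_plus_mins
pos                              
G      173   113              286
D       36    33               69
Taking the sum of column 'games_plus_mins' gives 355.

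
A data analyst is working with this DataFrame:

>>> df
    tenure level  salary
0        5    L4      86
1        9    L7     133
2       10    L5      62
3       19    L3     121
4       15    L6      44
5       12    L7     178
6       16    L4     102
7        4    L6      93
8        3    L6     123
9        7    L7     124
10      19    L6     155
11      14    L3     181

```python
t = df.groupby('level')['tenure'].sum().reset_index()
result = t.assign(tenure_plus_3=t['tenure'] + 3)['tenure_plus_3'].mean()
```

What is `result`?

group by level, sum of tenure:
level
L3    33
L4    21
L5    10
L6    41
L7    28
Name: tenure, dtype: int64
reset_index():
  level  tenure
0    L3      33
1    L4      21
2    L5      10
3    L6      41
4    L7      28
add column tenure_plus_3 = t['tenure'] + 3:
  level  tenure  tenure_plus_3
0    L3      33             36
1    L4      21             24
2    L5      10             13
3    L6      41             44
4    L7      28             31
Reading off the mean of column 'tenure_plus_3', we get 29.6.

29.6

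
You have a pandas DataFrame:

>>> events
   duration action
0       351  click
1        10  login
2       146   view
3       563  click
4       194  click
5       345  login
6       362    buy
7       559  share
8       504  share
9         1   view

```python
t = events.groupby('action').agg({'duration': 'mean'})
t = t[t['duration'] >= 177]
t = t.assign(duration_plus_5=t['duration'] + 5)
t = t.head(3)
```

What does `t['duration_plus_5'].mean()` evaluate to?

group by action, mean of duration:
          duration
action            
buy     362.000000
click   369.333333
login   177.500000
share   531.500000
view     73.500000
filter rows where duration >= 177:
          duration
action            
buy     362.000000
click   369.333333
login   177.500000
share   531.500000
add column duration_plus_5 = t['duration'] + 5:
          duration  duration_plus_5
action                             
buy     362.000000       367.000000
click   369.333333       374.333333
login   177.500000       182.500000
share   531.500000       536.500000
take first 3 rows:
          duration  duration_plus_5
action                             
buy     362.000000       367.000000
click   369.333333       374.333333
login   177.500000       182.500000
Reading off the mean of column 'duration_plus_5', we get 307.944444444.

307.944444444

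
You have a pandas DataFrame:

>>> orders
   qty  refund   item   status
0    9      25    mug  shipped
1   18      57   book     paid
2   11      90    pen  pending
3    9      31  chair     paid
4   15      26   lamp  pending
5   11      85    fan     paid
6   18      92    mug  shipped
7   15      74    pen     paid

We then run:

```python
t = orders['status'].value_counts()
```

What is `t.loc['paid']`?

4

value_counts of status:
status
paid       4
shipped    2
pending    2
Name: count, dtype: int64
Finally, value at index 'paid' = 4.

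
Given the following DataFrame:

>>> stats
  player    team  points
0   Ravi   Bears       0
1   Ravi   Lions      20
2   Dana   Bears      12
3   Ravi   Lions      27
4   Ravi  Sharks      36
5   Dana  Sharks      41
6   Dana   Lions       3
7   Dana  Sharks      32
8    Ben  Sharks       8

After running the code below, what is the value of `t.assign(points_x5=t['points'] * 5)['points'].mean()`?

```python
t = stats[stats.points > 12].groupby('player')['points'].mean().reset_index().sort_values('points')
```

32.0833333333

filter rows where points > 12:
  player    team  points
1   Ravi   Lions      20
3   Ravi   Lions      27
4   Ravi  Sharks      36
5   Dana  Sharks      41
7   Dana  Sharks      32
group by player, mean of points:
player
Dana    36.500000
Ravi    27.666667
Name: points, dtype: float64
reset_index():
  player     points
0   Dana  36.500000
1   Ravi  27.666667
sort by points:
  player     points
1   Ravi  27.666667
0   Dana  36.500000
add column points_x5 = t['points'] * 5:
  player     points   points_x5
1   Ravi  27.666667  138.333333
0   Dana  36.500000  182.500000
So mean() = 32.0833333333.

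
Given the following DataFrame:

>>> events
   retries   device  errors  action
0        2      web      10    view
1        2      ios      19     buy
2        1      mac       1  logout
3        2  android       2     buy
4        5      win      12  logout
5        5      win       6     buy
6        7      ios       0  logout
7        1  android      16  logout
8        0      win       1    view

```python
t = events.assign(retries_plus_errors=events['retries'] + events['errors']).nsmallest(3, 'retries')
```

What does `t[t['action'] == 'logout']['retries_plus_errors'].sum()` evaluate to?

19

add column retries_plus_errors = events['retries'] + events['errors']:
   retries   device  errors  action  retries_plus_errors
0        2      web      10    view                   12
1        2      ios      19     buy                   21
2        1      mac       1  logout                    2
3        2  android       2     buy                    4
4        5      win      12  logout                   17
5        5      win       6     buy                   11
6        7      ios       0  logout                    7
7        1  android      16  logout                   17
8        0      win       1    view                    1
take 3 rows with smallest retries:
   retries   device  errors  action  retries_plus_errors
8        0      win       1    view                    1
2        1      mac       1  logout                    2
7        1  android      16  logout                   17
filter rows where action == 'logout':
   retries   device  errors  action  retries_plus_errors
2        1      mac       1  logout                    2
7        1  android      16  logout                   17
So sum() = 19.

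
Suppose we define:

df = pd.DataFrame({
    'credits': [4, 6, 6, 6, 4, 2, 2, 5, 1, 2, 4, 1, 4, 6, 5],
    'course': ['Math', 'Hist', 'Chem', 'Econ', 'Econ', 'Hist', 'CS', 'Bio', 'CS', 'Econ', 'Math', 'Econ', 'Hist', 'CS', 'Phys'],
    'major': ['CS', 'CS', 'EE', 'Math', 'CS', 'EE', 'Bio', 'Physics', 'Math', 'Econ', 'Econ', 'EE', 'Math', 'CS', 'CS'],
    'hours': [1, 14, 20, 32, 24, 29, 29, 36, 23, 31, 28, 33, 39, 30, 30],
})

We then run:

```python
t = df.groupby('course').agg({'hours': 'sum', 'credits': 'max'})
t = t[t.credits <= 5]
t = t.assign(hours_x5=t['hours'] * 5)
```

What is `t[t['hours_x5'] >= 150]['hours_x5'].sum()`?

330

group by course: sum(hours), max(credits):
        hours  credits
course                
Bio        36        5
CS         82        6
Chem       20        6
Econ      120        6
Hist       82        6
Math       29        4
Phys       30        5
filter rows where credits <= 5:
        hours  credits
course                
Bio        36        5
Math       29        4
Phys       30        5
add column hours_x5 = t['hours'] * 5:
        hours  credits  hours_x5
course                          
Bio        36        5       180
Math       29        4       145
Phys       30        5       150
filter rows where hours_x5 >= 150:
        hours  credits  hours_x5
course                          
Bio        36        5       180
Phys       30        5       150
Reading off the sum of column 'hours_x5', we get 330.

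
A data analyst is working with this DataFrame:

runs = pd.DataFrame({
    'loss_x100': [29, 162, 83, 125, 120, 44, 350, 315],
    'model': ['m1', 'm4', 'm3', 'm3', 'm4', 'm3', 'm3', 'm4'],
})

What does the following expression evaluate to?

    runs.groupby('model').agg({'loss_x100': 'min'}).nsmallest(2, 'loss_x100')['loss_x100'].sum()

group by model, min of loss_x100:
       loss_x100
model           
m1            29
m3            44
m4           120
take 2 rows with smallest loss_x100:
       loss_x100
model           
m1            29
m3            44
Finally, sum of column 'loss_x100' = 73.

73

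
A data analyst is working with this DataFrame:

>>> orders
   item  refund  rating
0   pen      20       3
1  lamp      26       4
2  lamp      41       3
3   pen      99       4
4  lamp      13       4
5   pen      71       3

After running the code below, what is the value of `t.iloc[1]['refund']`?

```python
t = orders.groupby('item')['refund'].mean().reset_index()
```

63.3333333333

group by item, mean of refund:
item
lamp    26.666667
pen     63.333333
Name: refund, dtype: float64
reset_index():
   item     refund
0  lamp  26.666667
1   pen  63.333333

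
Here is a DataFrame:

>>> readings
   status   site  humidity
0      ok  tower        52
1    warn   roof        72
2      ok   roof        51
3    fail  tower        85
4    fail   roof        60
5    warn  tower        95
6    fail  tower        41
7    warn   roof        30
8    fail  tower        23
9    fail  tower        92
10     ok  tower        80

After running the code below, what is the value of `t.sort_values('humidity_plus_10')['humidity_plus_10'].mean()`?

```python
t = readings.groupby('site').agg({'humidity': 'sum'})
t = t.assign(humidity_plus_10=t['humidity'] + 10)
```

group by site, sum of humidity:
       humidity
site           
roof        213
tower       468
add column humidity_plus_10 = t['humidity'] + 10:
       humidity  humidity_plus_10
site                             
roof        213               223
tower       468               478
sort by humidity_plus_10:
       humidity  humidity_plus_10
site                             
roof        213               223
tower       468               478
Taking the mean of column 'humidity_plus_10' gives 350.5.

350.5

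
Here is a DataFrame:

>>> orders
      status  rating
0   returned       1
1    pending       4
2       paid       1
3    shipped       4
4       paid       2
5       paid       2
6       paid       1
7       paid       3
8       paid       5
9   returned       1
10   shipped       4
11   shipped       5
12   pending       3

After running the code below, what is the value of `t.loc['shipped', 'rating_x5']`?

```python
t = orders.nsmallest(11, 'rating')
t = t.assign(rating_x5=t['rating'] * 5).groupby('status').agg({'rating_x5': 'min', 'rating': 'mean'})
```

take 11 rows with smallest rating:
      status  rating
0   returned       1
2       paid       1
6       paid       1
9   returned       1
4       paid       2
5       paid       2
7       paid       3
12   pending       3
1    pending       4
3    shipped       4
10   shipped       4
add column rating_x5 = t['rating'] * 5:
      status  rating  rating_x5
0   returned       1          5
2       paid       1          5
6       paid       1          5
9   returned       1          5
4       paid       2         10
5       paid       2         10
7       paid       3         15
12   pending       3         15
1    pending       4         20
3    shipped       4         20
10   shipped       4         20
group by status: min(rating_x5), mean(rating):
          rating_x5  rating
status                     
paid              5     1.8
pending          15     3.5
returned          5     1.0
shipped          20     4.0
Taking the value at row 'shipped', column 'rating_x5' gives 20.

20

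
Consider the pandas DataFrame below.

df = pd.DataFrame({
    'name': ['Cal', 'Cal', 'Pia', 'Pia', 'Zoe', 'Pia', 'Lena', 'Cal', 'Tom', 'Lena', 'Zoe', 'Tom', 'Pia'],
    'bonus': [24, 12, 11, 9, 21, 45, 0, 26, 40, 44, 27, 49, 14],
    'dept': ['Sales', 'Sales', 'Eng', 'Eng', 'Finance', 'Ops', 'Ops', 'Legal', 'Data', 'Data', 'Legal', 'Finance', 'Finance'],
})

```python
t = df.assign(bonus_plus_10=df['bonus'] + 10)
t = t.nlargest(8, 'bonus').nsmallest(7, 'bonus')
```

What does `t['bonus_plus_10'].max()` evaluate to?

55

add column bonus_plus_10 = df['bonus'] + 10:
    name  bonus     dept  bonus_plus_10
0    Cal     24    Sales             34
1    Cal     12    Sales             22
2    Pia     11      Eng             21
3    Pia      9      Eng             19
4    Zoe     21  Finance             31
5    Pia     45      Ops             55
6   Lena      0      Ops             10
7    Cal     26    Legal             36
8    Tom     40     Data             50
9   Lena     44     Data             54
10   Zoe     27    Legal             37
11   Tom     49  Finance             59
12   Pia     14  Finance             24
take 8 rows with largest bonus:
    name  bonus     dept  bonus_plus_10
11   Tom     49  Finance             59
5    Pia     45      Ops             55
9   Lena     44     Data             54
8    Tom     40     Data             50
10   Zoe     27    Legal             37
7    Cal     26    Legal             36
0    Cal     24    Sales             34
4    Zoe     21  Finance             31
take 7 rows with smallest bonus:
    name  bonus     dept  bonus_plus_10
4    Zoe     21  Finance             31
0    Cal     24    Sales             34
7    Cal     26    Legal             36
10   Zoe     27    Legal             37
8    Tom     40     Data             50
9   Lena     44     Data             54
5    Pia     45      Ops             55
Reading off the max of column 'bonus_plus_10', we get 55.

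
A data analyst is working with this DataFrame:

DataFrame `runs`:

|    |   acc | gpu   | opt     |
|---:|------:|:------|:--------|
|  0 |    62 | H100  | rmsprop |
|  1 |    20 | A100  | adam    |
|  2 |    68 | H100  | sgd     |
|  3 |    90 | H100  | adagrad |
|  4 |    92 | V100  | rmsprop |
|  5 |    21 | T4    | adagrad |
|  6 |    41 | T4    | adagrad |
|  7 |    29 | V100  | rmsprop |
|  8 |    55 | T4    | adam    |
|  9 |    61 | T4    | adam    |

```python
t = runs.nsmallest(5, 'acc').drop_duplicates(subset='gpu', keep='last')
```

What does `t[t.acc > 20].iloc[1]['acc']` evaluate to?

take 5 rows with smallest acc:
   acc   gpu      opt
1   20  A100     adam
5   21    T4  adagrad
7   29  V100  rmsprop
6   41    T4  adagrad
8   55    T4     adam
drop duplicate gpu (keep=last):
   acc   gpu      opt
1   20  A100     adam
7   29  V100  rmsprop
8   55    T4     adam
filter rows where acc > 20:
   acc   gpu      opt
7   29  V100  rmsprop
8   55    T4     adam
Then the value at position 1, column 'acc': 55

55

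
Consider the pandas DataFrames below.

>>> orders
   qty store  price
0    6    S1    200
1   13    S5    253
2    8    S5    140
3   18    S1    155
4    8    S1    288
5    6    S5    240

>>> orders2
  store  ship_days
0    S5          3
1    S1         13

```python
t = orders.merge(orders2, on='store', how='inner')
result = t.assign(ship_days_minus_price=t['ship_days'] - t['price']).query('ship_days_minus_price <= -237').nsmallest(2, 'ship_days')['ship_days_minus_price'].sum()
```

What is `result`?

-487

merge on 'store' (how='inner') → 6 rows:
   qty store  price  ship_days
0    6    S1    200         13
1   13    S5    253          3
2    8    S5    140          3
3   18    S1    155         13
4    8    S1    288         13
5    6    S5    240          3
add column ship_days_minus_price = t['ship_days'] - t['price']:
   qty store  price  ship_days  ship_days_minus_price
0    6    S1    200         13                   -187
1   13    S5    253          3                   -250
2    8    S5    140          3                   -137
3   18    S1    155         13                   -142
4    8    S1    288         13                   -275
5    6    S5    240          3                   -237
filter rows where ship_days_minus_price <= -237:
   qty store  price  ship_days  ship_days_minus_price
1   13    S5    253          3                   -250
4    8    S1    288         13                   -275
5    6    S5    240          3                   -237
take 2 rows with smallest ship_days:
   qty store  price  ship_days  ship_days_minus_price
1   13    S5    253          3                   -250
5    6    S5    240          3                   -237
Finally, sum of column 'ship_days_minus_price' = -487.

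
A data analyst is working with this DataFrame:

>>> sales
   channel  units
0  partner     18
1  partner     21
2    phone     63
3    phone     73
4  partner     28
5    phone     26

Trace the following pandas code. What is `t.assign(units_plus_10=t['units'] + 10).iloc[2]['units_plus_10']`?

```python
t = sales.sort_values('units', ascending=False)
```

38

sort by units descending:
   channel  units
3    phone     73
2    phone     63
4  partner     28
5    phone     26
1  partner     21
0  partner     18
add column units_plus_10 = t['units'] + 10:
   channel  units  units_plus_10
3    phone     73             83
2    phone     63             73
4  partner     28             38
5    phone     26             36
1  partner     21             31
0  partner     18             28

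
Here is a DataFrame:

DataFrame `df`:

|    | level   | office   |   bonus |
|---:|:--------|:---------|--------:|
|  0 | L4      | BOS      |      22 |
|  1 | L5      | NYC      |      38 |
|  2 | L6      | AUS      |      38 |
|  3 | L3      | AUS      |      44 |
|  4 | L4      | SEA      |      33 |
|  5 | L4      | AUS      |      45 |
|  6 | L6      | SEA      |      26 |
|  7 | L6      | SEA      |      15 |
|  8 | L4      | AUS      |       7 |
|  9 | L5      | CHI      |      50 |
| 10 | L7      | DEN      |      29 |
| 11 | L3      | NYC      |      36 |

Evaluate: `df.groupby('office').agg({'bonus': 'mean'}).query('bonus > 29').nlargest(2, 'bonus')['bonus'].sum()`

group by office, mean of bonus:
            bonus
office           
AUS     33.500000
BOS     22.000000
CHI     50.000000
DEN     29.000000
NYC     37.000000
SEA     24.666667
filter rows where bonus > 29:
        bonus
office       
AUS      33.5
CHI      50.0
NYC      37.0
take 2 rows with largest bonus:
        bonus
office       
CHI      50.0
NYC      37.0
Hence 87.0.

87.0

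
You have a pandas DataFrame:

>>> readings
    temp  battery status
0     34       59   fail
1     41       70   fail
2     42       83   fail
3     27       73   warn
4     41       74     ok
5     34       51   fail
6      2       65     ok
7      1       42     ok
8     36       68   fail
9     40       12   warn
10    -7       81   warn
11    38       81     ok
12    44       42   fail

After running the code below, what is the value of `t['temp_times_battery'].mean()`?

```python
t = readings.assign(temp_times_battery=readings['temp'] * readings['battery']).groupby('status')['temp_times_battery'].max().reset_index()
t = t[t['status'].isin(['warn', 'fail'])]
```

2728.5

add column temp_times_battery = readings['temp'] * readings['battery']:
    temp  battery status  temp_times_battery
0     34       59   fail                2006
1     41       70   fail                2870
2     42       83   fail                3486
3     27       73   warn                1971
4     41       74     ok                3034
5     34       51   fail                1734
6      2       65     ok                 130
7      1       42     ok                  42
8     36       68   fail                2448
9     40       12   warn                 480
10    -7       81   warn                -567
11    38       81     ok                3078
12    44       42   fail                1848
group by status, max of temp_times_battery:
status
fail    3486
ok      3078
warn    1971
Name: temp_times_battery, dtype: int64
reset_index():
  status  temp_times_battery
0   fail                3486
1     ok                3078
2   warn                1971
filter rows where status in ['warn', 'fail']:
  status  temp_times_battery
0   fail                3486
2   warn                1971
Reading off the mean of column 'temp_times_battery', we get 2728.5.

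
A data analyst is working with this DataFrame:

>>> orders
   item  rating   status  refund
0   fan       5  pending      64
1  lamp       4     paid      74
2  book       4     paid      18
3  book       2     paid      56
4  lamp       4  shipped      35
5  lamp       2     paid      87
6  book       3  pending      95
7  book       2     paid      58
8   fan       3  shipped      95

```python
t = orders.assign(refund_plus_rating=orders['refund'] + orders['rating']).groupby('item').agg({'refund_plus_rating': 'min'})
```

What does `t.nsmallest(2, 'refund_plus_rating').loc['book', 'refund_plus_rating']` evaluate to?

22

add column refund_plus_rating = orders['refund'] + orders['rating']:
   item  rating   status  refund  refund_plus_rating
0   fan       5  pending      64                  69
1  lamp       4     paid      74                  78
2  book       4     paid      18                  22
3  book       2     paid      56                  58
4  lamp       4  shipped      35                  39
5  lamp       2     paid      87                  89
6  book       3  pending      95                  98
7  book       2     paid      58                  60
8   fan       3  shipped      95                  98
group by item, min of refund_plus_rating:
      refund_plus_rating
item                    
book                  22
fan                   69
lamp                  39
take 2 rows with smallest refund_plus_rating:
      refund_plus_rating
item                    
book                  22
lamp                  39
So loc['book', 'refund_plus_rating'] = 22.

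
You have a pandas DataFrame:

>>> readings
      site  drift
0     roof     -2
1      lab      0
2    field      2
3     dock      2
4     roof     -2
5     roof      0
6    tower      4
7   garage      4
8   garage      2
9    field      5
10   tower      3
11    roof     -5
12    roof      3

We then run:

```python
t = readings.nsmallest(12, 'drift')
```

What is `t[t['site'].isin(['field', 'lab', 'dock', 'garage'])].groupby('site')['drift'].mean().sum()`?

take 12 rows with smallest drift:
      site  drift
11    roof     -5
0     roof     -2
4     roof     -2
1      lab      0
5     roof      0
2    field      2
3     dock      2
8   garage      2
10   tower      3
12    roof      3
6    tower      4
7   garage      4
filter rows where site in ['field', 'lab', 'dock', 'garage']:
     site  drift
1     lab      0
2   field      2
3    dock      2
8  garage      2
7  garage      4
group by site, mean of drift:
site
dock      2.0
field     2.0
garage    3.0
lab       0.0
Name: drift, dtype: float64
So sum() = 7.0.

7.0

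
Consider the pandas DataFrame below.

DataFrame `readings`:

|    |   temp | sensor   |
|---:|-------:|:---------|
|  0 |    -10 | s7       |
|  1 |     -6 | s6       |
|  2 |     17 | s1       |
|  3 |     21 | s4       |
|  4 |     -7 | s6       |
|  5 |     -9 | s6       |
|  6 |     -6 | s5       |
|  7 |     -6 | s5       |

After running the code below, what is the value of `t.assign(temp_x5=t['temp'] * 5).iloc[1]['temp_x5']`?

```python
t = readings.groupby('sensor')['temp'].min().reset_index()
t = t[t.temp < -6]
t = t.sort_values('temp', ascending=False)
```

-50

group by sensor, min of temp:
sensor
s1    17
s4    21
s5    -6
s6    -9
s7   -10
Name: temp, dtype: int64
reset_index():
  sensor  temp
0     s1    17
1     s4    21
2     s5    -6
3     s6    -9
4     s7   -10
filter rows where temp < -6:
  sensor  temp
3     s6    -9
4     s7   -10
sort by temp descending:
  sensor  temp
3     s6    -9
4     s7   -10
add column temp_x5 = t['temp'] * 5:
  sensor  temp  temp_x5
3     s6    -9      -45
4     s7   -10      -50
Reading off the value at position 1, column 'temp_x5', we get -50.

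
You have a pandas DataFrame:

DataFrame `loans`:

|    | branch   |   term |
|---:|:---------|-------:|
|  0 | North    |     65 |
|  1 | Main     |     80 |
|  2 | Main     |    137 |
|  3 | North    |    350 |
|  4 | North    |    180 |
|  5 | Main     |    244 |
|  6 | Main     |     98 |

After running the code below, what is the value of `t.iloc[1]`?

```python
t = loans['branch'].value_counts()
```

3

value_counts of branch:
branch
Main     4
North    3
Name: count, dtype: int64
Finally, value at position 1 = 3.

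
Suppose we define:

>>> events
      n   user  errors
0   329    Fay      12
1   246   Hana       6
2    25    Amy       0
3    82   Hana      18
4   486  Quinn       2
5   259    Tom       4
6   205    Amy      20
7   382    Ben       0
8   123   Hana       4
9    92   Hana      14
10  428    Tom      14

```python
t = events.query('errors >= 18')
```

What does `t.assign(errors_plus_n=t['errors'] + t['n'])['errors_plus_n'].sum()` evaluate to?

filter rows where errors >= 18:
     n  user  errors
3   82  Hana      18
6  205   Amy      20
add column errors_plus_n = t['errors'] + t['n']:
     n  user  errors  errors_plus_n
3   82  Hana      18            100
6  205   Amy      20            225

325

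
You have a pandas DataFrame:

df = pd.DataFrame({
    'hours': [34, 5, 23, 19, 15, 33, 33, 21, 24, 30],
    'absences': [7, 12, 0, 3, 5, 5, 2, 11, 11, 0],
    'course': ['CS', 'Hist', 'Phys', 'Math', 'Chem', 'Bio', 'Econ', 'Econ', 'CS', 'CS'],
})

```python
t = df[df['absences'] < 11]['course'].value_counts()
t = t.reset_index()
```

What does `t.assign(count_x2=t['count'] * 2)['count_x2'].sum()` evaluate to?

14

filter rows where absences < 11:
   hours  absences course
0     34         7     CS
2     23         0   Phys
3     19         3   Math
4     15         5   Chem
5     33         5    Bio
6     33         2   Econ
9     30         0     CS
value_counts of course:
course
CS      2
Phys    1
Math    1
Chem    1
Bio     1
Econ    1
Name: count, dtype: int64
reset_index():
  course  count
0     CS      2
1   Phys      1
2   Math      1
3   Chem      1
4    Bio      1
5   Econ      1
add column count_x2 = t['count'] * 2:
  course  count  count_x2
0     CS      2         4
1   Phys      1         2
2   Math      1         2
3   Chem      1         2
4    Bio      1         2
5   Econ      1         2
Taking the sum of column 'count_x2' gives 14.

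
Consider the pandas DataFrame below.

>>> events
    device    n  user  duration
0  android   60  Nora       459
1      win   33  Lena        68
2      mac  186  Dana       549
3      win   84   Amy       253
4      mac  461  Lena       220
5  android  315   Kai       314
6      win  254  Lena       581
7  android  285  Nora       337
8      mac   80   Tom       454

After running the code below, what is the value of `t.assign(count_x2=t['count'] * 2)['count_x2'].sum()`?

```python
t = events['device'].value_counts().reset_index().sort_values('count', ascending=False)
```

value_counts of device:
device
android    3
win        3
mac        3
Name: count, dtype: int64
reset_index():
    device  count
0  android      3
1      win      3
2      mac      3
sort by count descending:
    device  count
0  android      3
1      win      3
2      mac      3
add column count_x2 = t['count'] * 2:
    device  count  count_x2
0  android      3         6
1      win      3         6
2      mac      3         6
sum of column 'count_x2' → 18

18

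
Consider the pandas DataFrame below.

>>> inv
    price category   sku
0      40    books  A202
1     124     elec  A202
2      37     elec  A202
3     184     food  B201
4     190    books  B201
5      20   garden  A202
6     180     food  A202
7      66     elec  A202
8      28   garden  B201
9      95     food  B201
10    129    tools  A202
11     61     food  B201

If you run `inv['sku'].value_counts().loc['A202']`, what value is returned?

7

value_counts of sku:
sku
A202    7
B201    5
Name: count, dtype: int64
So loc['A202'] = 7.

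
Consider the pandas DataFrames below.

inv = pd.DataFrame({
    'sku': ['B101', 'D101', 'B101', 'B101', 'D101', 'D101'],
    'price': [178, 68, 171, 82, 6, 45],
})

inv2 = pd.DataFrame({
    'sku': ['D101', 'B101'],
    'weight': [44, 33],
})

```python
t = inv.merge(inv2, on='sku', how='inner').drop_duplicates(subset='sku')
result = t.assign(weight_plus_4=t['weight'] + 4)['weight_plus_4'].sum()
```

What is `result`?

85

merge on 'sku' (how='inner') → 6 rows:
    sku  price  weight
0  B101    178      33
1  D101     68      44
2  B101    171      33
3  B101     82      33
4  D101      6      44
5  D101     45      44
drop duplicate sku (keep=first):
    sku  price  weight
0  B101    178      33
1  D101     68      44
add column weight_plus_4 = t['weight'] + 4:
    sku  price  weight  weight_plus_4
0  B101    178      33             37
1  D101     68      44             48
Reading off the sum of column 'weight_plus_4', we get 85.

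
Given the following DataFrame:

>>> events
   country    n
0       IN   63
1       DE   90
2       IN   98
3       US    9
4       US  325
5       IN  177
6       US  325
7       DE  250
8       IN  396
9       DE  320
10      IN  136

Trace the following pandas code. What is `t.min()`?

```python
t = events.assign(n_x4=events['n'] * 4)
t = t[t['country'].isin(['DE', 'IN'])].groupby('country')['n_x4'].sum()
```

add column n_x4 = events['n'] * 4:
   country    n  n_x4
0       IN   63   252
1       DE   90   360
2       IN   98   392
3       US    9    36
4       US  325  1300
5       IN  177   708
6       US  325  1300
7       DE  250  1000
8       IN  396  1584
9       DE  320  1280
10      IN  136   544
filter rows where country in ['DE', 'IN']:
   country    n  n_x4
0       IN   63   252
1       DE   90   360
2       IN   98   392
5       IN  177   708
7       DE  250  1000
8       IN  396  1584
9       DE  320  1280
10      IN  136   544
group by country, sum of n_x4:
country
DE    2640
IN    3480
Name: n_x4, dtype: int64
min of the resulting series → 2640

2640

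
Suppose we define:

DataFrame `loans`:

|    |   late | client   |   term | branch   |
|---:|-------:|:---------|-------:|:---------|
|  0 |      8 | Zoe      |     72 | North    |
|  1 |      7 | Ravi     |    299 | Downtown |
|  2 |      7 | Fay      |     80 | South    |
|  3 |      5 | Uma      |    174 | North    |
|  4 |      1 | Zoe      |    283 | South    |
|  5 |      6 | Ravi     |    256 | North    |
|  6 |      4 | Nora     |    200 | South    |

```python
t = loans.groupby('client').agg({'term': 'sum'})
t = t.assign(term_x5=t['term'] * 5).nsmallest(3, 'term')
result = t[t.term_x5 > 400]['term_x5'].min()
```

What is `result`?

group by client, sum of term:
        term
client      
Fay       80
Nora     200
Ravi     555
Uma      174
Zoe      355
add column term_x5 = t['term'] * 5:
        term  term_x5
client               
Fay       80      400
Nora     200     1000
Ravi     555     2775
Uma      174      870
Zoe      355     1775
take 3 rows with smallest term:
        term  term_x5
client               
Fay       80      400
Uma      174      870
Nora     200     1000
filter rows where term_x5 > 400:
        term  term_x5
client               
Uma      174      870
Nora     200     1000
The min of column 'term_x5' is 870.

870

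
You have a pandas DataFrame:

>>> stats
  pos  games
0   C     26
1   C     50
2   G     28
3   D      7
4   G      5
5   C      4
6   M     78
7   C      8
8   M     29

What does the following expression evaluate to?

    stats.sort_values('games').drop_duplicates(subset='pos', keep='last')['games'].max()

78

sort by games:
  pos  games
5   C      4
4   G      5
3   D      7
7   C      8
0   C     26
2   G     28
8   M     29
1   C     50
6   M     78
drop duplicate pos (keep=last):
  pos  games
3   D      7
2   G     28
1   C     50
6   M     78
The max of column 'games' is 78.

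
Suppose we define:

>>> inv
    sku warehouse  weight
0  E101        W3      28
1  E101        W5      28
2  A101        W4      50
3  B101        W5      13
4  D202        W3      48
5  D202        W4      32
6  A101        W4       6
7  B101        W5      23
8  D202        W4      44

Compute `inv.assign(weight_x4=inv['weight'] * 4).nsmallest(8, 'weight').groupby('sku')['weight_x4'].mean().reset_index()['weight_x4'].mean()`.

93.3333333333

add column weight_x4 = inv['weight'] * 4:
    sku warehouse  weight  weight_x4
0  E101        W3      28        112
1  E101        W5      28        112
2  A101        W4      50        200
3  B101        W5      13         52
4  D202        W3      48        192
5  D202        W4      32        128
6  A101        W4       6         24
7  B101        W5      23         92
8  D202        W4      44        176
take 8 rows with smallest weight:
    sku warehouse  weight  weight_x4
6  A101        W4       6         24
3  B101        W5      13         52
7  B101        W5      23         92
0  E101        W3      28        112
1  E101        W5      28        112
5  D202        W4      32        128
8  D202        W4      44        176
4  D202        W3      48        192
group by sku, mean of weight_x4:
sku
A101     24.000000
B101     72.000000
D202    165.333333
E101    112.000000
Name: weight_x4, dtype: float64
reset_index():
    sku   weight_x4
0  A101   24.000000
1  B101   72.000000
2  D202  165.333333
3  E101  112.000000
Finally, mean of column 'weight_x4' = 93.3333333333.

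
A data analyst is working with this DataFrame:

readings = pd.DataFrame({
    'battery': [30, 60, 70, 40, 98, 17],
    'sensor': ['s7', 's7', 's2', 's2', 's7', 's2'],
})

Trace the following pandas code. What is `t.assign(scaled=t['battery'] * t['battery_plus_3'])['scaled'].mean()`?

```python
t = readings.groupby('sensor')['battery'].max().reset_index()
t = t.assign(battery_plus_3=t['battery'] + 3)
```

7504.0

group by sensor, max of battery:
sensor
s2    70
s7    98
Name: battery, dtype: int64
reset_index():
  sensor  battery
0     s2       70
1     s7       98
add column battery_plus_3 = t['battery'] + 3:
  sensor  battery  battery_plus_3
0     s2       70              73
1     s7       98             101
add column scaled = t['battery'] * t['battery_plus_3']:
  sensor  battery  battery_plus_3  scaled
0     s2       70              73    5110
1     s7       98             101    9898
Taking the mean of column 'scaled' gives 7504.0.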